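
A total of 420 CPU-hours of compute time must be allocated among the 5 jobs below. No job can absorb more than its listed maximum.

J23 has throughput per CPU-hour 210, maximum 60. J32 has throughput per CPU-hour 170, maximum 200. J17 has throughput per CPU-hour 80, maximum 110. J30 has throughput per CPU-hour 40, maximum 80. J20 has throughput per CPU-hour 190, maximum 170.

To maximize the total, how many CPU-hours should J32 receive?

190

Order the jobs by throughput per CPU-hour: J23 210 > J20 190 > J32 170 > J17 80 > J30 40.
Give J23 60 to hit its cap of 60 ; 360 left.
J20 takes 170 to reach its cap of 170 ; 190 left.
Only 190 left; J32 takes them to reach 190.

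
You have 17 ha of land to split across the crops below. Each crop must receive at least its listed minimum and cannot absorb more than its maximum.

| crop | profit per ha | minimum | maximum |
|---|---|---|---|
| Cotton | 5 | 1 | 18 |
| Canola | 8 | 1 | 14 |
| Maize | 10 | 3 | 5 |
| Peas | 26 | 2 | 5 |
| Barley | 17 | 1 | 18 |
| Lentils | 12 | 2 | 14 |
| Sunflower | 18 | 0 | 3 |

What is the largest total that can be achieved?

285

Meeting every minimum uses 1+1+3+2+1+2+0 = 10 ha, leaving 7.
Rank by profit per ha: Peas 26 > Sunflower 18 > Barley 17 > Lentils 12 > Maize 10 > Canola 8 > Cotton 5.
Peas: +3 to 5 (cap) → 4 left.
Sunflower takes 3 more to reach its cap of 3 → 1 left.
Only 1 left; Barley takes them to reach 2.
Total = 5×1 + 8×1 + 10×3 + 26×5 + 17×2 + 12×2 + 18×3 = 285.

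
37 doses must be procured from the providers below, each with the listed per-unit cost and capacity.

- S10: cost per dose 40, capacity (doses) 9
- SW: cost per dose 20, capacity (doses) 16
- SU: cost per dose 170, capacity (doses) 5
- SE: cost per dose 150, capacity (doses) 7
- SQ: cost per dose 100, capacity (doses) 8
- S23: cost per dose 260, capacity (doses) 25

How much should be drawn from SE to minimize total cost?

4

Fill from the cheapest provider first.
SW (20): use full 16 ; 21 doses to go.
S10 at 40: take all 9 doses ; 12 still needed.
Take 8 from SQ at 100 ; need 4 more.
SE at 150: take 4 of its 7 ; requirement met.
SU, S23: unused.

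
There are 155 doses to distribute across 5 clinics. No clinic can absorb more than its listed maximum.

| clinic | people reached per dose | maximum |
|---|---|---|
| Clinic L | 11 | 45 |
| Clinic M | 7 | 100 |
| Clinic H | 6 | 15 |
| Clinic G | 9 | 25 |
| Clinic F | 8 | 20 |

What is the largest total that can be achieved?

1335

Order the clinics by people reached per dose: Clinic L 11 > Clinic G 9 > Clinic F 8 > Clinic M 7 > Clinic H 6.
Clinic L takes 45 to reach its cap of 45 → 110 left.
Clinic G takes 25 to reach its cap of 25 → 85 left.
Clinic F: +20 to 20 (cap) → 65 left.
Clinic M has room for 100 but only 65 remain, so it gets 65.
Total = 11×45 + 7×65 + 9×25 + 8×20 = 1335.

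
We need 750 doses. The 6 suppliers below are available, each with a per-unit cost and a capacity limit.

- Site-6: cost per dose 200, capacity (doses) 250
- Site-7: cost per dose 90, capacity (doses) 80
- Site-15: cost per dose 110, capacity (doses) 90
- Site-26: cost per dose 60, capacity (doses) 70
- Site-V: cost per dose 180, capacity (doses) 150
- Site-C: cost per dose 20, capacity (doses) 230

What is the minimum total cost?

78900

Cheapest first:
Site-C at 20: take all 230 doses ; 520 still needed.
Site-26 (60): use full 70 ; 450 doses to go.
Site-7 (90): use full 80 ; 370 doses to go.
Site-15 (110): use full 90 ; 280 doses to go.
Site-V (180): use full 150 ; 130 doses to go.
Site-6 at 200: take 130 of its 250 ; requirement met.
Cost = 230×20 + 70×60 + 80×90 + 90×110 + 150×180 + 130×200 = 78900.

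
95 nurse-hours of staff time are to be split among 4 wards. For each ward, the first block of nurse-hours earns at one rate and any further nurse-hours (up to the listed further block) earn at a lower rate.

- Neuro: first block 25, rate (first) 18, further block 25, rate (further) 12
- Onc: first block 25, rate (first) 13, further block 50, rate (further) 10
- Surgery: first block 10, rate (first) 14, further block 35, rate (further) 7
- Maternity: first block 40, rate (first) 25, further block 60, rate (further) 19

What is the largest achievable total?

Treat each block as its own option and order by rate: Maternity/first 25 > Maternity/second 19 > Neuro/first 18 > Surgery/first 14 > Onc/first 13 > Neuro/second 12 > Onc/second 10 > Surgery/second 7.
Maternity/first (25): +40 ; 55 left.
Maternity second at 19: only 55 left, fill 55.
Total = 25×40 + 19×55 = 2045.

2045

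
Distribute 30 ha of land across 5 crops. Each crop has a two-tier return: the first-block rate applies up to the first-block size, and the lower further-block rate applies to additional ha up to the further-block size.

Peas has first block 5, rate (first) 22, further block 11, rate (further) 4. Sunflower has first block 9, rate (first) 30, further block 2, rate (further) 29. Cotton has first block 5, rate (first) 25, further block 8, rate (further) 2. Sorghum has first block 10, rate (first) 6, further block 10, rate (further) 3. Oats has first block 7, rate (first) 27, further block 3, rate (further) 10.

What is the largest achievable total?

Order all 10 blocks by rate: Sunflower/tier1 30 > Sunflower/tier2 29 > Oats/tier1 27 > Cotton/tier1 25 > Peas/tier1 22 > Oats/tier2 10 > Sorghum/tier1 6 > Peas/tier2 4 > Sorghum/tier2 3 > Cotton/tier2 2.
Sunflower tier1 at 30: fill all 9 — 21 left.
Sunflower/tier2 (29): +2 — 19 left.
Oats tier1 at 27: fill all 7 — 12 left.
Cotton/tier1 (25): +5 — 7 left.
Fill Peas tier1 block (5 at 22) — 2 left.
2 remain; put them into Oats tier2 at 10.
Total = 30×9 + 29×2 + 27×7 + 25×5 + 22×5 + 10×2 = 772.

772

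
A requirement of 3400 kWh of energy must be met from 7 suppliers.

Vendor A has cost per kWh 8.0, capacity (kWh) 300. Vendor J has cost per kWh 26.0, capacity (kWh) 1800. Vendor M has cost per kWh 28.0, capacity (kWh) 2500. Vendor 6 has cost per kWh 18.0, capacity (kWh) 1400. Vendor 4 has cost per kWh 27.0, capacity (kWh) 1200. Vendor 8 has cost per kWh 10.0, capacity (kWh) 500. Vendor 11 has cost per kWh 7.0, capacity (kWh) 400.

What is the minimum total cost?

56200

Cheapest first:
Vendor 11 (7.0): use full 400 — 3000 kWh to go.
Vendor A (8.0): use full 300 — 2700 kWh to go.
Take 500 from Vendor 8 at 10.0 — need 2200 more.
Vendor 6 at 18.0: take all 1400 kWh — 800 still needed.
Vendor J (26.0): take the remaining 800 — done.
Vendor 4, Vendor M: unused.
Cost = 400×7.0 + 300×8.0 + 500×10.0 + 1400×18.0 + 800×26.0 = 56200.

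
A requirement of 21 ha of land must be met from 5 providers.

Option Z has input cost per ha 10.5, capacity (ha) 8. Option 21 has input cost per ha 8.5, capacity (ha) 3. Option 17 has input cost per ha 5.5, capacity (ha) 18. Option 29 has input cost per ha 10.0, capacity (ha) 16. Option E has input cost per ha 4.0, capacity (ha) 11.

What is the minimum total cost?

Cheapest first:
Take 11 from Option E at 4.0 → need 10 more.
Take 10 from Option 17 at 5.5 to finish.
Option 21, Option 29, Option Z: unused.
Cost = 11×4.0 + 10×5.5 = 99.

99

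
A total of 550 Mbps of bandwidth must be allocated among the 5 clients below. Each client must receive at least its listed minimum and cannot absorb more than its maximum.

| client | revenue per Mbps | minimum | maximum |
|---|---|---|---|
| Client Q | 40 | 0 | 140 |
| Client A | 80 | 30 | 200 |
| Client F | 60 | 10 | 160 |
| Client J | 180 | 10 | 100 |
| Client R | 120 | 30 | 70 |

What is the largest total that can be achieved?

52800

Meeting every minimum uses 0+30+10+10+30 = 80 Mbps, leaving 470.
Rank by revenue per Mbps: Client J 180 > Client R 120 > Client A 80 > Client F 60 > Client Q 40.
Give Client J 90 more to hit its cap of 100 ; 380 left.
Give Client R 40 more to hit its cap of 70 ; 340 left.
Client A takes 170 more to reach its cap of 200 ; 170 left.
Client F: +150 to 160 (cap) ; 20 left.
Client Q: +20 (room for 140) → 20. Pool exhausted.
Total = 40×20 + 80×200 + 60×160 + 180×100 + 120×70 = 52800.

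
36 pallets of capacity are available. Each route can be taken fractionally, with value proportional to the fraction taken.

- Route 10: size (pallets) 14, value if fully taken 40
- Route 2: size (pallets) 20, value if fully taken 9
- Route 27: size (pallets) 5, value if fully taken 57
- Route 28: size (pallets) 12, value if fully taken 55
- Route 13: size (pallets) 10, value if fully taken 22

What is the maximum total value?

163

Best value per unit of size first: Route 27 57/5≈11.4, Route 28 55/12≈4.58, Route 10 40/14≈2.86, Route 13 22/10≈2.2, Route 2 9/20≈0.45.
Take all of Route 27 (5 pallets, value 57) ; 31 pallets left.
Take all of Route 28 (12 pallets, value 55) ; 19 pallets left.
Route 10: take in full, 14 pallets for value 40 ; 5 left.
Only 5 pallets remain; take 5/10 of Route 13 for value 22×5/10 = 11.
Total value = 163.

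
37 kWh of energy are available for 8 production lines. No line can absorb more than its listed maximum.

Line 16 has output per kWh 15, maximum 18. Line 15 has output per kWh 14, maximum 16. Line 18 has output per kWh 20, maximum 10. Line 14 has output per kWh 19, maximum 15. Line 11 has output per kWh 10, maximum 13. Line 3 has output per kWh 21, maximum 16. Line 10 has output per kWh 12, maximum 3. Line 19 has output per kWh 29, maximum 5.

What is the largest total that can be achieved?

Highest output per kWh first: Line 19 29 > Line 3 21 > Line 18 20 > Line 14 19 > Line 16 15 > Line 15 14 > Line 10 12 > Line 11 10.
Give Line 19 5 to hit its cap of 5 → 32 left.
Line 3 takes 16 to reach its cap of 16 → 16 left.
Line 18 takes 10 to reach its cap of 10 → 6 left.
Line 14: +6 (room for 15) → 6. Pool exhausted.
Total = 20×10 + 19×6 + 21×16 + 29×5 = 795.

795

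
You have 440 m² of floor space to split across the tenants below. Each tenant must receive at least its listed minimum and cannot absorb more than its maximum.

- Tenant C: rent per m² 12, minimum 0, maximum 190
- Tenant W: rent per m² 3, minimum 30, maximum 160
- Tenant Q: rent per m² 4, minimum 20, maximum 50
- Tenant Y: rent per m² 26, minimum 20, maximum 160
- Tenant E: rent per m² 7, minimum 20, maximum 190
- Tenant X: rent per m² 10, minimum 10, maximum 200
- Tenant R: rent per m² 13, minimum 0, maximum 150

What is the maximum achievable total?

Meeting every minimum uses 0+30+20+20+20+10+0 = 100 m², leaving 340.
Order the tenants by rent per m²: Tenant Y 26 > Tenant R 13 > Tenant C 12 > Tenant X 10 > Tenant E 7 > Tenant Q 4 > Tenant W 3.
Tenant Y takes 140 more to reach its cap of 160 — 200 left.
Tenant R takes 150 more to reach its cap of 150 — 50 left.
Only 50 left; Tenant C takes them to reach 50.
Total = 12×50 + 3×30 + 4×20 + 26×160 + 7×20 + 10×10 + 13×150 = 7120.

7120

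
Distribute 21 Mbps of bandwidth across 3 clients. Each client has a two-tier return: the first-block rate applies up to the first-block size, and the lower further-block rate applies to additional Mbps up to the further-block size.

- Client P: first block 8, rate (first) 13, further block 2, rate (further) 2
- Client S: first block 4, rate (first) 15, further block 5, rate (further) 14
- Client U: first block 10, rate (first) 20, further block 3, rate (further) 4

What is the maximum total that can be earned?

356

Treat each block as its own option and order by rate: Client U/tier1 20 > Client S/tier1 15 > Client S/tier2 14 > Client P/tier1 13 > Client U/tier2 4 > Client P/tier2 2.
Client U tier1 at 20: fill all 10 ; 11 left.
Client S tier1 at 15: fill all 4 ; 7 left.
Client S tier2 at 14: fill all 5 ; 2 left.
Client P/tier1: +2 of 8 at 13; pool empty.
Total = 20×10 + 15×4 + 14×5 + 13×2 = 356.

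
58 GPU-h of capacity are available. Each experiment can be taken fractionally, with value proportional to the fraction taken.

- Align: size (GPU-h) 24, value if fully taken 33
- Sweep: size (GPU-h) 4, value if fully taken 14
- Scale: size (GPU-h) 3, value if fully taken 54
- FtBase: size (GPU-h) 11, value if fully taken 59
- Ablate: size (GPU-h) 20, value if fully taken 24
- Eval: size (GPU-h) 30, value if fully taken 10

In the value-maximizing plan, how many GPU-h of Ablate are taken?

Rank by value-to-size ratio: Scale 54/3≈18, FtBase 59/11≈5.36, Sweep 14/4≈3.5, Align 33/24≈1.38, Ablate 24/20≈1.2, Eval 10/30≈0.333.
Scale: take in full, 3 GPU-h for value 54 → 55 left.
All 11 GPU-h of FtBase fit (value 59) → 44 remain.
All 4 GPU-h of Sweep fit (value 14) → 40 remain.
All 24 GPU-h of Align fit (value 33) → 16 remain.
Fill the last 16 GPU-h with part of Ablate: 16/20 of it earns 19.2.

16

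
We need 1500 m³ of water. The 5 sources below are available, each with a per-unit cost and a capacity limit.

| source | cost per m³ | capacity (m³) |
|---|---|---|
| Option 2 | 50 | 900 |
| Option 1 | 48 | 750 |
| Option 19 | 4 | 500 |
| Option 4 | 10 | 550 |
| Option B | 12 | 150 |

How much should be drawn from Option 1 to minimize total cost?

Fill from the cheapest source first.
Take 500 from Option 19 at 4 ; need 1000 more.
Take 550 from Option 4 at 10 ; need 450 more.
Take 150 from Option B at 12 ; need 300 more.
Option 1 at 48: take 300 of its 750 ; requirement met.
Option 2: unused.

300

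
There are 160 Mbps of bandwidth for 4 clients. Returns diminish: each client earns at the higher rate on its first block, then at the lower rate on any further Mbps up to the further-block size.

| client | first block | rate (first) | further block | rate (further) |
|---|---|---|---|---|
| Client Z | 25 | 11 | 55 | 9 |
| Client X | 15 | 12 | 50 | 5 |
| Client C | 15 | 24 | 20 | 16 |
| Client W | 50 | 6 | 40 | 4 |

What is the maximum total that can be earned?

Rank every tier by rate: Client C/tier1 24 > Client C/tier2 16 > Client X/tier1 12 > Client Z/tier1 11 > Client Z/tier2 9 > Client W/tier1 6 > Client X/tier2 5 > Client W/tier2 4.
Client C tier1 at 24: fill all 15 — 145 left.
Client C/tier2 (16): +20 — 125 left.
Fill Client X tier1 block (15 at 12) — 110 left.
Client Z tier1 at 11: fill all 25 — 85 left.
Fill Client Z tier2 block (55 at 9) — 30 left.
Client W/tier1: +30 of 50 at 6; pool empty.
Total = 24×15 + 16×20 + 12×15 + 11×25 + 9×55 + 6×30 = 1810.

1810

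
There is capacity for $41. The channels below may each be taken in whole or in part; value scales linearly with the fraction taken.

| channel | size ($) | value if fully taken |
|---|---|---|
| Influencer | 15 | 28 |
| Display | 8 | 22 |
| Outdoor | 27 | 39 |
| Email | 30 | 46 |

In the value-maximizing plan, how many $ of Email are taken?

Sort by value density: Display 22/8≈2.75, Influencer 28/15≈1.87, Email 46/30≈1.53, Outdoor 39/27≈1.44.
Take all of Display (8 $, value 22) ; 33 $ left.
All 15 $ of Influencer fit (value 28) ; 18 remain.
Only 18 $ remain; take 18/30 of Email for value 46×18/30 = 27.6.

18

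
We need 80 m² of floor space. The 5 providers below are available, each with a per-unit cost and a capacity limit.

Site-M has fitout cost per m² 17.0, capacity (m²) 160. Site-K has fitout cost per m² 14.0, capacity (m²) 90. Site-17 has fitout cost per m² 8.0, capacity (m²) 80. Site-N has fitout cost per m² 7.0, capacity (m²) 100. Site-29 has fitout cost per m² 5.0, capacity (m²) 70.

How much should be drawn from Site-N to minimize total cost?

10

Fill from the cheapest provider first.
Site-29 (5.0): use full 70 → 10 m² to go.
Site-N (7.0): take the remaining 10 → done.
Site-17, Site-K, Site-M: unused.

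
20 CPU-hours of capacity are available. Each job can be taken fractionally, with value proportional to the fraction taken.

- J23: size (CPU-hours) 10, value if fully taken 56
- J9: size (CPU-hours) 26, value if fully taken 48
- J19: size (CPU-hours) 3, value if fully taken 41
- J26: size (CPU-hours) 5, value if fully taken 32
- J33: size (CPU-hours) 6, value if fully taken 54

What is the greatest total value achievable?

160.6

Sort by value density: J19 41/3≈13.7, J33 54/6≈9, J26 32/5≈6.4, J23 56/10≈5.6, J9 48/26≈1.85.
All 3 CPU-hours of J19 fit (value 41) → 17 remain.
J33: take in full, 6 CPU-hours for value 54 → 11 left.
J26: take in full, 5 CPU-hours for value 32 → 6 left.
6 CPU-hours left: a 6/10 share of J23 gives 56×6/10 = 33.6.
Total value = 160.6.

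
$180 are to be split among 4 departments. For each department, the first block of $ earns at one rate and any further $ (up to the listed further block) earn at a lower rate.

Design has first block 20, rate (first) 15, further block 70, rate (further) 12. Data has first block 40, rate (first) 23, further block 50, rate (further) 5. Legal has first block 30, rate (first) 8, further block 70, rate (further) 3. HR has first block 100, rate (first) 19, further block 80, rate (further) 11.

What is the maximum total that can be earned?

3360

Rank every tier by rate: Data/first 23 > HR/first 19 > Design/first 15 > Design/second 12 > HR/second 11 > Legal/first 8 > Data/second 5 > Legal/second 3.
Data first at 23: fill all 40 — 140 left.
HR first at 19: fill all 100 — 40 left.
Design/first (15): +20 — 20 left.
20 remain; put them into Design second at 12.
Total = 23×40 + 19×100 + 15×20 + 12×20 = 3360.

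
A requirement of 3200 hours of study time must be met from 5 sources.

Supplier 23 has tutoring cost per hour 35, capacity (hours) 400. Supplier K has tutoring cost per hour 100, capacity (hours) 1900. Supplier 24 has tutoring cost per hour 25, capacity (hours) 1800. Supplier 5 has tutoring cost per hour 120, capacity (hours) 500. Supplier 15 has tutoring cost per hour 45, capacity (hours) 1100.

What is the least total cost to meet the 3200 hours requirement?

Fill from the cheapest source first.
Supplier 24 at 25: take all 1800 hours — 1400 still needed.
Take 400 from Supplier 23 at 35 — need 1000 more.
Supplier 15 at 45: take 1000 of its 1100 — requirement met.
Supplier K, Supplier 5: unused.
Cost = 1800×25 + 400×35 + 1000×45 = 104000.

104000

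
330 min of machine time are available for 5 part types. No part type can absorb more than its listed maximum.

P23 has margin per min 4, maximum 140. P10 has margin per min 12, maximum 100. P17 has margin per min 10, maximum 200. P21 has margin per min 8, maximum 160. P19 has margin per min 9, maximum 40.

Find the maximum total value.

3470

Order the part types by margin per min: P10 12 > P17 10 > P19 9 > P21 8 > P23 4.
P10 takes 100 to reach its cap of 100 — 230 left.
P17: +200 to 200 (cap) — 30 left.
P19 has room for 40 but only 30 remain, so it gets 30.
Total = 12×100 + 10×200 + 9×30 = 3470.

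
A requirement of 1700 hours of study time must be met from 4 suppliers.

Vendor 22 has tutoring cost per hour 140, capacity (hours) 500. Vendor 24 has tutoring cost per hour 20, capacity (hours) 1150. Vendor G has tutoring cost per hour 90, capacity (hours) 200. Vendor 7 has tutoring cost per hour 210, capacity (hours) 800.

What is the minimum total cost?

90000

Cheapest first:
Take 1150 from Vendor 24 at 20 → need 550 more.
Vendor G at 90: take all 200 hours → 350 still needed.
Take 350 from Vendor 22 at 140 to finish.
Vendor 7: unused.
Cost = 1150×20 + 200×90 + 350×140 = 90000.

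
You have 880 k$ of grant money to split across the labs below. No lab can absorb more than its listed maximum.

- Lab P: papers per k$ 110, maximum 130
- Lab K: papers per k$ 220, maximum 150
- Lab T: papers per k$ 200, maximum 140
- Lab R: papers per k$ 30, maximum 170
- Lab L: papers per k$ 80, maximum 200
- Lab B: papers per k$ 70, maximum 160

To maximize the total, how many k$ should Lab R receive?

100

Order the labs by papers per k$: Lab K 220 > Lab T 200 > Lab P 110 > Lab L 80 > Lab B 70 > Lab R 30.
Lab K: +150 to 150 (cap) — 730 left.
Lab T: +140 to 140 (cap) — 590 left.
Lab P takes 130 to reach its cap of 130 — 460 left.
Give Lab L 200 to hit its cap of 200 — 260 left.
Give Lab B 160 to hit its cap of 160 — 100 left.
Lab R: +100 (room for 170) → 100. Pool exhausted.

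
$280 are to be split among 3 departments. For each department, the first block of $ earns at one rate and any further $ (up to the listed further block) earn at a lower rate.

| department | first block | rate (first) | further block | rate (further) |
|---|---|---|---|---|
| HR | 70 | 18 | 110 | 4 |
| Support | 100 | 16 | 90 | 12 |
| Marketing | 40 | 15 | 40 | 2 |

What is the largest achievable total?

Order all 6 blocks by rate: HR/T1 18 > Support/T1 16 > Marketing/T1 15 > Support/T2 12 > HR/T2 4 > Marketing/T2 2.
HR T1 at 18: fill all 70 — 210 left.
Fill Support T1 block (100 at 16) — 110 left.
Marketing/T1 (15): +40 — 70 left.
Support/T2: +70 of 90 at 12; pool empty.
Total = 18×70 + 16×100 + 15×40 + 12×70 = 4300.

4300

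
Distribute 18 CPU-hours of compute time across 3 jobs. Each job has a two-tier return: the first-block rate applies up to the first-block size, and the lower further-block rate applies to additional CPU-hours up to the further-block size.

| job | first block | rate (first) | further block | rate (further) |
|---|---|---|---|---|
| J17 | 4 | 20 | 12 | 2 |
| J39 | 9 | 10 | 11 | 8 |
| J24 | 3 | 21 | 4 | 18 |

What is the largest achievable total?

285

Rank every tier by rate: J24/tier1 21 > J17/tier1 20 > J24/tier2 18 > J39/tier1 10 > J39/tier2 8 > J17/tier2 2.
J24/tier1 (21): +3 ; 15 left.
J17 tier1 at 20: fill all 4 ; 11 left.
J24 tier2 at 18: fill all 4 ; 7 left.
J39/tier1: +7 of 9 at 10; pool empty.
Total = 21×3 + 20×4 + 18×4 + 10×7 = 285.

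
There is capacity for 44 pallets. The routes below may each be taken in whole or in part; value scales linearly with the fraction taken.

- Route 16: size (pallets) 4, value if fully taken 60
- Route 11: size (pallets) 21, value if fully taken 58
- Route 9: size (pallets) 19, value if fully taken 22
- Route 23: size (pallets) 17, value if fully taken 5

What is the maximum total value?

Rank by value-to-size ratio: Route 16 60/4≈15, Route 11 58/21≈2.76, Route 9 22/19≈1.16, Route 23 5/17≈0.294.
All 4 pallets of Route 16 fit (value 60) → 40 remain.
Route 11: take in full, 21 pallets for value 58 → 19 left.
All 19 pallets of Route 9 fit (value 22) → 0 remain.
Total value = 140.

140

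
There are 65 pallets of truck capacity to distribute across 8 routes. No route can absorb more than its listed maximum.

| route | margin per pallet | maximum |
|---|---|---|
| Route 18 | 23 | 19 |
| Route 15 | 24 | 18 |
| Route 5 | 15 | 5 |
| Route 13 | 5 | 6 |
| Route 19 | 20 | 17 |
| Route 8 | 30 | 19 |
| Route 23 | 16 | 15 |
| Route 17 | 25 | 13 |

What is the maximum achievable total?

Highest margin per pallet first: Route 8 30 > Route 17 25 > Route 15 24 > Route 18 23 > Route 19 20 > Route 23 16 > Route 5 15 > Route 13 5.
Route 8 takes 19 to reach its cap of 19 — 46 left.
Give Route 17 13 to hit its cap of 13 — 33 left.
Route 15 takes 18 to reach its cap of 18 — 15 left.
Route 18: +15 (room for 19) → 15. Pool exhausted.
Total = 23×15 + 24×18 + 30×19 + 25×13 = 1672.

1672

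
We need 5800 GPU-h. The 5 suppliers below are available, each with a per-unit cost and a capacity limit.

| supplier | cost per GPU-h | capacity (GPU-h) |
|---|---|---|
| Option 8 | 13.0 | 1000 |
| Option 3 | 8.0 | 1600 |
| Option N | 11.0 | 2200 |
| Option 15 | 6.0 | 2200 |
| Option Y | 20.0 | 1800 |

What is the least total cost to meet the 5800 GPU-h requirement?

48000

Fill from the cheapest supplier first.
Take 2200 from Option 15 at 6.0 → need 3600 more.
Take 1600 from Option 3 at 8.0 → need 2000 more.
Option N (11.0): take the remaining 2000 → done.
Option 8, Option Y: unused.
Cost = 2200×6.0 + 1600×8.0 + 2000×11.0 = 48000.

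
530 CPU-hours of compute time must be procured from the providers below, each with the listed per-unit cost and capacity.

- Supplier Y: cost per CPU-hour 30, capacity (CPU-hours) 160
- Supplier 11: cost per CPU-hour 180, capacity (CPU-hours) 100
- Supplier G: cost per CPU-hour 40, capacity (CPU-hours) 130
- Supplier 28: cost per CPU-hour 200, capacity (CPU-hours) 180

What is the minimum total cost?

56000

Fill from the cheapest provider first.
Supplier Y (30): use full 160 ; 370 CPU-hours to go.
Take 130 from Supplier G at 40 ; need 240 more.
Supplier 11 at 180: take all 100 CPU-hours ; 140 still needed.
Supplier 28 at 200: take 140 of its 180 ; requirement met.
Cost = 160×30 + 130×40 + 100×180 + 140×200 = 56000.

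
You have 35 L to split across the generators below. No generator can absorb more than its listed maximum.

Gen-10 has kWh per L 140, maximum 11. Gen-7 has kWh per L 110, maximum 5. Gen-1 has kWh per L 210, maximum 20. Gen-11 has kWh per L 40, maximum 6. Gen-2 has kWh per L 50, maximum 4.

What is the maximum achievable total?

6180

Highest kWh per L first: Gen-1 210 > Gen-10 140 > Gen-7 110 > Gen-2 50 > Gen-11 40.
Gen-1: +20 to 20 (cap) → 15 left.
Give Gen-10 11 to hit its cap of 11 → 4 left.
Only 4 left; Gen-7 takes them to reach 4.
Total = 140×11 + 110×4 + 210×20 = 6180.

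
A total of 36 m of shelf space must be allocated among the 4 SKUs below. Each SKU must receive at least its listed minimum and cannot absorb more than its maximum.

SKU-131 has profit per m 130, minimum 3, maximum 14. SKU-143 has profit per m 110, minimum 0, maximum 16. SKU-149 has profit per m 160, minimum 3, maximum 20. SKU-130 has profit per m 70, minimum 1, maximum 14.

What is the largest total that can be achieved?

5200

Meeting every minimum uses 3+0+3+1 = 7 m, leaving 29.
Rank by profit per m: SKU-149 160 > SKU-131 130 > SKU-143 110 > SKU-130 70.
SKU-149: +17 to 20 (cap) — 12 left.
SKU-131 takes 11 more to reach its cap of 14 — 1 left.
SKU-143 has room for 16 more but only 1 remain, so it gets 1.
Total = 130×14 + 110×1 + 160×20 + 70×1 = 5200.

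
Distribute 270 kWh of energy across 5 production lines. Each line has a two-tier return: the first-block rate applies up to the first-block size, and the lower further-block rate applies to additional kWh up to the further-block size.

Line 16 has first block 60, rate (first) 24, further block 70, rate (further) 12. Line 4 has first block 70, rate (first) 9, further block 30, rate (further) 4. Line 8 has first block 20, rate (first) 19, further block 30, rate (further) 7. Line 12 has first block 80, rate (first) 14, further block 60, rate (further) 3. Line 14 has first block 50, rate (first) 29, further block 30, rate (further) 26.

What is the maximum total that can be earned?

5530

Rank every tier by rate: Line 14/tier1 29 > Line 14/tier2 26 > Line 16/tier1 24 > Line 8/tier1 19 > Line 12/tier1 14 > Line 16/tier2 12 > Line 4/tier1 9 > Line 8/tier2 7 > Line 4/tier2 4 > Line 12/tier2 3.
Line 14/tier1 (29): +50 → 220 left.
Fill Line 14 tier2 block (30 at 26) → 190 left.
Line 16/tier1 (24): +60 → 130 left.
Fill Line 8 tier1 block (20 at 19) → 110 left.
Fill Line 12 tier1 block (80 at 14) → 30 left.
Line 16/tier2: +30 of 70 at 12; pool empty.
Total = 29×50 + 26×30 + 24×60 + 19×20 + 14×80 + 12×30 = 5530.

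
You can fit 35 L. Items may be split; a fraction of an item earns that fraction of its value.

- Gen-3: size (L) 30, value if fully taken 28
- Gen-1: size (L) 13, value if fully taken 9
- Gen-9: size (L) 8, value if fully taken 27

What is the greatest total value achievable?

52.2

Sort by value density: Gen-9 27/8≈3.38, Gen-3 28/30≈0.933, Gen-1 9/13≈0.692.
Take all of Gen-9 (8 L, value 27) ; 27 L left.
Only 27 L remain; take 27/30 of Gen-3 for value 28×27/30 = 25.2.
Total value = 52.2.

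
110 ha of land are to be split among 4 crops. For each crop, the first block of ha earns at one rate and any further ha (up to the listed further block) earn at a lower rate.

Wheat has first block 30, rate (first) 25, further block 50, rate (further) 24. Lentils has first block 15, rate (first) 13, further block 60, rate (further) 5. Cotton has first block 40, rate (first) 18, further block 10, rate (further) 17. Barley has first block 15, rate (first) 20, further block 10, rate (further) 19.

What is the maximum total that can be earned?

Treat each block as its own option and order by rate: Wheat/T1 25 > Wheat/T2 24 > Barley/T1 20 > Barley/T2 19 > Cotton/T1 18 > Cotton/T2 17 > Lentils/T1 13 > Lentils/T2 5.
Wheat T1 at 25: fill all 30 — 80 left.
Fill Wheat T2 block (50 at 24) — 30 left.
Barley T1 at 20: fill all 15 — 15 left.
Fill Barley T2 block (10 at 19) — 5 left.
5 remain; put them into Cotton T1 at 18.
Total = 25×30 + 24×50 + 20×15 + 19×10 + 18×5 = 2530.

2530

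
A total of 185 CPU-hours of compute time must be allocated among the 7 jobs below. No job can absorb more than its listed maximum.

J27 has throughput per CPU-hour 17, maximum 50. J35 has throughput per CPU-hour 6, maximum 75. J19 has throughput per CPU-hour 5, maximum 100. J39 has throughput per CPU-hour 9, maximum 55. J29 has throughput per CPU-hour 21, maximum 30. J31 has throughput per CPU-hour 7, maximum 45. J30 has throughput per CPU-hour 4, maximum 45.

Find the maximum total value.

Highest throughput per CPU-hour first: J29 21 > J27 17 > J39 9 > J31 7 > J35 6 > J19 5 > J30 4.
J29: +30 to 30 (cap) ; 155 left.
J27 takes 50 to reach its cap of 50 ; 105 left.
J39: +55 to 55 (cap) ; 50 left.
J31 takes 45 to reach its cap of 45 ; 5 left.
J35 has room for 75 but only 5 remain, so it gets 5.
Total = 17×50 + 6×5 + 9×55 + 21×30 + 7×45 = 2320.

2320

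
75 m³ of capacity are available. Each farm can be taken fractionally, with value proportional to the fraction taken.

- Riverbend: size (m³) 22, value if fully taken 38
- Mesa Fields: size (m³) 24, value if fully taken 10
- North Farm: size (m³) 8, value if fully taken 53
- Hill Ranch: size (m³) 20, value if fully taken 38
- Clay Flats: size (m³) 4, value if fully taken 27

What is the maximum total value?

Best value per unit of size first: Clay Flats 27/4≈6.75, North Farm 53/8≈6.62, Hill Ranch 38/20≈1.9, Riverbend 38/22≈1.73, Mesa Fields 10/24≈0.417.
Clay Flats: take in full, 4 m³ for value 27 → 71 left.
Take all of North Farm (8 m³, value 53) → 63 m³ left.
Hill Ranch: take in full, 20 m³ for value 38 → 43 left.
Riverbend: take in full, 22 m³ for value 38 → 21 left.
Only 21 m³ remain; take 21/24 of Mesa Fields for value 10×21/24 = 8.75.
Total value = 164.75.

164.75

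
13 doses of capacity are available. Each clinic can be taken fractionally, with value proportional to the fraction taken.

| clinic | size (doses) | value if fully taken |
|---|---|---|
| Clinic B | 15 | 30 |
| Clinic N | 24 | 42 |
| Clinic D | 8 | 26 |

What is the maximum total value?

36

Sort by value density: Clinic D 26/8≈3.25, Clinic B 30/15≈2, Clinic N 42/24≈1.75.
Clinic D: take in full, 8 doses for value 26 ; 5 left.
Only 5 doses remain; take 5/15 of Clinic B for value 30×5/15 = 10.
Total value = 36.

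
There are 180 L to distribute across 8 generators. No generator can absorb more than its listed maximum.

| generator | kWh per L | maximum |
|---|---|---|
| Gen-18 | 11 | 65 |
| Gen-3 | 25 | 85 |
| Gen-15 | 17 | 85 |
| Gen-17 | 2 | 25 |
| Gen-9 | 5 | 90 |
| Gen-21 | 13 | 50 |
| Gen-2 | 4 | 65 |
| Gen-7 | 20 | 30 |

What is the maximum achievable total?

Order the generators by kWh per L: Gen-3 25 > Gen-7 20 > Gen-15 17 > Gen-21 13 > Gen-18 11 > Gen-9 5 > Gen-2 4 > Gen-17 2.
Give Gen-3 85 to hit its cap of 85 ; 95 left.
Give Gen-7 30 to hit its cap of 30 ; 65 left.
Only 65 left; Gen-15 takes them to reach 65.
Total = 25×85 + 17×65 + 20×30 = 3830.

3830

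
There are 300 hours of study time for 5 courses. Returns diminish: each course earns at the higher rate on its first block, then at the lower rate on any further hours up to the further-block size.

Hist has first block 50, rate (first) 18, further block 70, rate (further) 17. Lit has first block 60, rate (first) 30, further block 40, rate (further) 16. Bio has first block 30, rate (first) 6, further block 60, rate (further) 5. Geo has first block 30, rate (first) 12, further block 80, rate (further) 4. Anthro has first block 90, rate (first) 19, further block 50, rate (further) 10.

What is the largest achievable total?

Treat each block as its own option and order by rate: Lit/T1 30 > Anthro/T1 19 > Hist/T1 18 > Hist/T2 17 > Lit/T2 16 > Geo/T1 12 > Anthro/T2 10 > Bio/T1 6 > Bio/T2 5 > Geo/T2 4.
Fill Lit T1 block (60 at 30) → 240 left.
Anthro/T1 (19): +90 → 150 left.
Hist T1 at 18: fill all 50 → 100 left.
Hist T2 at 17: fill all 70 → 30 left.
Lit/T2: +30 of 40 at 16; pool empty.
Total = 30×60 + 19×90 + 18×50 + 17×70 + 16×30 = 6080.

6080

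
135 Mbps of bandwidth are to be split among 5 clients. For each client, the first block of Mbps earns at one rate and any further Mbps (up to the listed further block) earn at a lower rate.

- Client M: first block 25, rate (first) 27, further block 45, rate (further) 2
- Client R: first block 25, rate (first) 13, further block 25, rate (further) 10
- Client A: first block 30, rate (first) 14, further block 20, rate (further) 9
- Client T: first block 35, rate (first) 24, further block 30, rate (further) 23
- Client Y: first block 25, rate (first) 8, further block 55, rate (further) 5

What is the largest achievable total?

Order all 10 blocks by rate: Client M/tier1 27 > Client T/tier1 24 > Client T/tier2 23 > Client A/tier1 14 > Client R/tier1 13 > Client R/tier2 10 > Client A/tier2 9 > Client Y/tier1 8 > Client Y/tier2 5 > Client M/tier2 2.
Client M/tier1 (27): +25 ; 110 left.
Fill Client T tier1 block (35 at 24) ; 75 left.
Fill Client T tier2 block (30 at 23) ; 45 left.
Client A tier1 at 14: fill all 30 ; 15 left.
Client R tier1 at 13: only 15 left, fill 15.
Total = 27×25 + 24×35 + 23×30 + 14×30 + 13×15 = 2820.

2820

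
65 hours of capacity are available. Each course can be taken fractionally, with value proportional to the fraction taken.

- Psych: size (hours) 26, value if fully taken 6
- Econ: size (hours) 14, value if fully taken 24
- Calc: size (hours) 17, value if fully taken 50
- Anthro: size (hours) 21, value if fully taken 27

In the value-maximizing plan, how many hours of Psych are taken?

Sort by value density: Calc 50/17≈2.94, Econ 24/14≈1.71, Anthro 27/21≈1.29, Psych 6/26≈0.231.
All 17 hours of Calc fit (value 50) — 48 remain.
All 14 hours of Econ fit (value 24) — 34 remain.
All 21 hours of Anthro fit (value 27) — 13 remain.
Only 13 hours remain; take 13/26 of Psych for value 6×13/26 = 3.

13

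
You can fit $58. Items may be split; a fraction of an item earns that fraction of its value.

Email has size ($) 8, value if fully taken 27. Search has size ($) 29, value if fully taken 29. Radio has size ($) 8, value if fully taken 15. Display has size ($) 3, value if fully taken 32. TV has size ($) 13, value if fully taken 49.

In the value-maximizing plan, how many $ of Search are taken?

Best value per unit of size first: Display 32/3≈10.7, TV 49/13≈3.77, Email 27/8≈3.38, Radio 15/8≈1.88, Search 29/29≈1.
Take all of Display (3 $, value 32) → 55 $ left.
Take all of TV (13 $, value 49) → 42 $ left.
Take all of Email (8 $, value 27) → 34 $ left.
Take all of Radio (8 $, value 15) → 26 $ left.
Fill the last 26 $ with part of Search: 26/29 of it earns 26.

26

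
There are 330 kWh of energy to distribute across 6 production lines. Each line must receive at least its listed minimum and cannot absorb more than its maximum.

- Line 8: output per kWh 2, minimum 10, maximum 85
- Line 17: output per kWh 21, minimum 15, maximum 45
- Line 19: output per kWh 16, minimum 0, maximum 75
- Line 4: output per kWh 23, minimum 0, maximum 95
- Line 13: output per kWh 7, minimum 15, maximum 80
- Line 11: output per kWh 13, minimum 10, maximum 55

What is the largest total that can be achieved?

Meeting every minimum uses 10+15+0+0+15+10 = 50 kWh, leaving 280.
Rank by output per kWh: Line 4 23 > Line 17 21 > Line 19 16 > Line 11 13 > Line 13 7 > Line 8 2.
Line 4: +95 to 95 (cap) ; 185 left.
Give Line 17 30 more to hit its cap of 45 ; 155 left.
Line 19 takes 75 more to reach its cap of 75 ; 80 left.
Line 11 takes 45 more to reach its cap of 55 ; 35 left.
Only 35 left; Line 13 takes them to reach 50.
Total = 2×10 + 21×45 + 16×75 + 23×95 + 7×50 + 13×55 = 5415.

5415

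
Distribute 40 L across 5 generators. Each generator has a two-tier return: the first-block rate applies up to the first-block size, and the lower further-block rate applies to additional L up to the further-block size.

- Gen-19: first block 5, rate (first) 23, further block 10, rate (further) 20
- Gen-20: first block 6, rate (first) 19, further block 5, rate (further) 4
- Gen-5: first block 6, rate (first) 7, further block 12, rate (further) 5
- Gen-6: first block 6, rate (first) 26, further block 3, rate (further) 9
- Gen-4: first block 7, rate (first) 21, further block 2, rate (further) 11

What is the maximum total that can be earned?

788

Order all 10 blocks by rate: Gen-6/T1 26 > Gen-19/T1 23 > Gen-4/T1 21 > Gen-19/T2 20 > Gen-20/T1 19 > Gen-4/T2 11 > Gen-6/T2 9 > Gen-5/T1 7 > Gen-5/T2 5 > Gen-20/T2 4.
Gen-6 T1 at 26: fill all 6 ; 34 left.
Gen-19 T1 at 23: fill all 5 ; 29 left.
Gen-4/T1 (21): +7 ; 22 left.
Gen-19/T2 (20): +10 ; 12 left.
Fill Gen-20 T1 block (6 at 19) ; 6 left.
Fill Gen-4 T2 block (2 at 11) ; 4 left.
Gen-6/T2 (9): +3 ; 1 left.
Gen-5/T1: +1 of 6 at 7; pool empty.
Total = 26×6 + 23×5 + 21×7 + 20×10 + 19×6 + 11×2 + 9×3 + 7×1 = 788.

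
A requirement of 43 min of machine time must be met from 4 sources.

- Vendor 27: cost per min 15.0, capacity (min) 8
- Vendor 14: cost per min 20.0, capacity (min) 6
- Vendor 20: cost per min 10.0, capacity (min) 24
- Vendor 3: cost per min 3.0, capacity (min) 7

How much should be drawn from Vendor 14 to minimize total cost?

4

Cheapest first:
Vendor 3 at 3.0: take all 7 min → 36 still needed.
Vendor 20 at 10.0: take all 24 min → 12 still needed.
Vendor 27 (15.0): use full 8 → 4 min to go.
Vendor 14 at 20.0: take 4 of its 6 → requirement met.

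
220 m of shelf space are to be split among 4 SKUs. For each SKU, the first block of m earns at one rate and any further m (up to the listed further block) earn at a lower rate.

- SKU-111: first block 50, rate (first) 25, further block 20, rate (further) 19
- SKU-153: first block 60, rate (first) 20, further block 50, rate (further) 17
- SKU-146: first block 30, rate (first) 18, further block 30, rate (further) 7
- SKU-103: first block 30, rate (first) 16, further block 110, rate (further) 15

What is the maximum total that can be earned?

Rank every tier by rate: SKU-111/tier1 25 > SKU-153/tier1 20 > SKU-111/tier2 19 > SKU-146/tier1 18 > SKU-153/tier2 17 > SKU-103/tier1 16 > SKU-103/tier2 15 > SKU-146/tier2 7.
SKU-111/tier1 (25): +50 — 170 left.
Fill SKU-153 tier1 block (60 at 20) — 110 left.
SKU-111/tier2 (19): +20 — 90 left.
SKU-146 tier1 at 18: fill all 30 — 60 left.
SKU-153/tier2 (17): +50 — 10 left.
SKU-103/tier1: +10 of 30 at 16; pool empty.
Total = 25×50 + 20×60 + 19×20 + 18×30 + 17×50 + 16×10 = 4380.

4380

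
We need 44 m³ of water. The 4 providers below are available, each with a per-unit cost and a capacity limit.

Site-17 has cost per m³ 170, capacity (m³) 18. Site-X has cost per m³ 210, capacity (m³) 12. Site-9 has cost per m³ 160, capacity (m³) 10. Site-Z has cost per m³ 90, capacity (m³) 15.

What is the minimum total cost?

Use providers in increasing cost order.
Site-Z at 90: take all 15 m³ → 29 still needed.
Site-9 (160): use full 10 → 19 m³ to go.
Take 18 from Site-17 at 170 → need 1 more.
Site-X (210): take the remaining 1 → done.
Cost = 15×90 + 10×160 + 18×170 + 1×210 = 6220.

6220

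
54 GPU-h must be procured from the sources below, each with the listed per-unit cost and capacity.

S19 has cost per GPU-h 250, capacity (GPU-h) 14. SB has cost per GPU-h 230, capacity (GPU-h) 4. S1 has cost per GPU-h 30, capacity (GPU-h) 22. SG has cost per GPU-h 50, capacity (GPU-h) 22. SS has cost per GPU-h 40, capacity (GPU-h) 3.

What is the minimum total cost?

3550

Cheapest first:
S1 (30): use full 22 — 32 GPU-h to go.
SS at 40: take all 3 GPU-h — 29 still needed.
SG at 50: take all 22 GPU-h — 7 still needed.
Take 4 from SB at 230 — need 3 more.
Take 3 from S19 at 250 to finish.
Cost = 22×30 + 3×40 + 22×50 + 4×230 + 3×250 = 3550.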